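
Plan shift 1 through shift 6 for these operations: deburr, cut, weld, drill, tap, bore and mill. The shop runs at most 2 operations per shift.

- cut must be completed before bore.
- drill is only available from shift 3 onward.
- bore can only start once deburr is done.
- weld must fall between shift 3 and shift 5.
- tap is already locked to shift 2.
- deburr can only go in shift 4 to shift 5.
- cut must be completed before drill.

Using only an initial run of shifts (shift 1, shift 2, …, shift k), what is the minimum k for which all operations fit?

5 shifts

The precedence chain requires at least 2 distinct shifts.
With at most 2 per shift and 7 operations, at least 4 shifts are needed.
Propagating the time windows through the other constraints, bore can't land before shift 5, so the schedule must run through at least shift 5.
5 works (last occupied shift: shift 5): for example deburr=shift 4, bore=shift 5, weld=shift 3, cut=shift 1, tap=shift 2, mill=shift 1, drill=shift 3.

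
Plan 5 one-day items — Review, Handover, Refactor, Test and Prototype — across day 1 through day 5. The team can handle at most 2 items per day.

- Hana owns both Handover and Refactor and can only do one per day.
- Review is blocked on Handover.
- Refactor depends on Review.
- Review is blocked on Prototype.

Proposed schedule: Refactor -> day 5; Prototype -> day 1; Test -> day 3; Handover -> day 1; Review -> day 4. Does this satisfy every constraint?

Refactor depends on Review — holds.
Review is blocked on Handover — holds.
Review is blocked on Prototype — holds.
Hana owns both Handover and Refactor and can only do one per day — holds.
The team can handle at most 2 items per day — holds.

Yes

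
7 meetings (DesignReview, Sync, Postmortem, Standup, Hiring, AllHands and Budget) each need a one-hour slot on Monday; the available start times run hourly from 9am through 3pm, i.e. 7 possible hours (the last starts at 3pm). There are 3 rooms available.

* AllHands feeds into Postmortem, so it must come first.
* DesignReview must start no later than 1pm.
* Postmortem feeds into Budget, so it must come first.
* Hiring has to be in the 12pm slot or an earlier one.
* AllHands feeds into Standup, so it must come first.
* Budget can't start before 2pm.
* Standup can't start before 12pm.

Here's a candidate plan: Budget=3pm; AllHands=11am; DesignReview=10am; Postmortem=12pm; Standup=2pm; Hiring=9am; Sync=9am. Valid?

AllHands feeds into Postmortem, so it must come first — holds.
Hiring has to be in the 12pm slot or an earlier one — holds.
Postmortem feeds into Budget, so it must come first — holds.
DesignReview must start no later than 1pm — holds.
Standup can't start before 12pm — holds.
There are 3 rooms available — holds.
AllHands feeds into Standup, so it must come first — holds.
Budget can't start before 2pm — holds.

Yes, all constraints hold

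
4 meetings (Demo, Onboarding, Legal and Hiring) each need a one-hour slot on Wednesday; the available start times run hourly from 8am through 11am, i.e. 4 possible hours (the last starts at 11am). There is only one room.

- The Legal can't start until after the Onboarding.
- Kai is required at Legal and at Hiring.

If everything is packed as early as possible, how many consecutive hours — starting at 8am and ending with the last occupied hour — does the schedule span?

The precedence chain requires at least 2 distinct hours.
With at most 1 per hour and 4 meetings, at least 4 hours are needed.
4 works (last occupied hour: 11am): for example Demo -> 10am; Hiring -> 11am; Legal -> 9am; Onboarding -> 8am.

4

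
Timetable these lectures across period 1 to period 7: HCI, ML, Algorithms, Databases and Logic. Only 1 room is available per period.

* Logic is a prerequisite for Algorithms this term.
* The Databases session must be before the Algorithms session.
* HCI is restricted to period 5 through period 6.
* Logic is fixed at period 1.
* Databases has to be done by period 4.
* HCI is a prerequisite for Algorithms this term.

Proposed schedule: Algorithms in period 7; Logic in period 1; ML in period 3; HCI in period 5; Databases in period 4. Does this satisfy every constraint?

The Databases session must be before the Algorithms session — holds.
Only 1 room is available per period — holds.
Databases has to be done by period 4 — holds.
Logic is fixed at period 1 — holds.
Logic is a prerequisite for Algorithms this term — holds.
HCI is restricted to period 5 through period 6 — holds.
HCI is a prerequisite for Algorithms this term — holds.

Valid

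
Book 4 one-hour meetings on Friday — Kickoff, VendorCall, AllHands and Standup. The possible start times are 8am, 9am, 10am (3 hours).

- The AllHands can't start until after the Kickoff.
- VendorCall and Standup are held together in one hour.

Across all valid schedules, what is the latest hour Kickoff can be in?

9am

Downstream work caps Kickoff at 9am.
Kickoff at 9am is achievable: VendorCall in 8am, Kickoff in 9am, AllHands in 10am, Standup in 8am.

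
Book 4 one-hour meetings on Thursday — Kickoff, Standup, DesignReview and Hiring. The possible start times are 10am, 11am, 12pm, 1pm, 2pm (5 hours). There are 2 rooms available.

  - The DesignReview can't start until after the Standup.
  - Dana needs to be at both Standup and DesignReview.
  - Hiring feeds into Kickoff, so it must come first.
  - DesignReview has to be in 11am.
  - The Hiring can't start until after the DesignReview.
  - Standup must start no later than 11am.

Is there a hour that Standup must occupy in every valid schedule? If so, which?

10am

Standup's window is 10am–11am.
DesignReview is fixed at 11am, and Standup can't share a hour with DesignReview.
So Standup must be 10am.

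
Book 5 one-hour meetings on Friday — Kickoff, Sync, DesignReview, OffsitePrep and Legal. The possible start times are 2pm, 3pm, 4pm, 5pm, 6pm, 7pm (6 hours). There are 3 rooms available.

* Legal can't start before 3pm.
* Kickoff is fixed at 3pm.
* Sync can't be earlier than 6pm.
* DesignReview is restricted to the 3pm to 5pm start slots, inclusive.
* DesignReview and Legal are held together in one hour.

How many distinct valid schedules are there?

34

Splitting on Sync: it can be 6pm (17), 7pm (17). Listing each branch's schedules as (Kickoff, DesignReview, OffsitePrep, Legal):
Sync=6pm: (3pm,3pm,2pm,3pm) (3pm,3pm,4pm,3pm) (3pm,3pm,5pm,3pm) (3pm,3pm,6pm,3pm) (3pm,3pm,7pm,3pm) (3pm,4pm,2pm,4pm) (3pm,4pm,3pm,4pm) (3pm,4pm,4pm,4pm) (3pm,4pm,5pm,4pm) (3pm,4pm,6pm,4pm) (3pm,4pm,7pm,4pm) (3pm,5pm,2pm,5pm) (3pm,5pm,3pm,5pm) (3pm,5pm,4pm,5pm) (3pm,5pm,5pm,5pm) (3pm,5pm,6pm,5pm) (3pm,5pm,7pm,5pm) — 17.
Sync=7pm: (3pm,3pm,2pm,3pm) (3pm,3pm,4pm,3pm) (3pm,3pm,5pm,3pm) (3pm,3pm,6pm,3pm) (3pm,3pm,7pm,3pm) (3pm,4pm,2pm,4pm) (3pm,4pm,3pm,4pm) (3pm,4pm,4pm,4pm) (3pm,4pm,5pm,4pm) (3pm,4pm,6pm,4pm) (3pm,4pm,7pm,4pm) (3pm,5pm,2pm,5pm) (3pm,5pm,3pm,5pm) (3pm,5pm,4pm,5pm) (3pm,5pm,5pm,5pm) (3pm,5pm,6pm,5pm) (3pm,5pm,7pm,5pm) — 17.
Summing: 17 + 17 = 34.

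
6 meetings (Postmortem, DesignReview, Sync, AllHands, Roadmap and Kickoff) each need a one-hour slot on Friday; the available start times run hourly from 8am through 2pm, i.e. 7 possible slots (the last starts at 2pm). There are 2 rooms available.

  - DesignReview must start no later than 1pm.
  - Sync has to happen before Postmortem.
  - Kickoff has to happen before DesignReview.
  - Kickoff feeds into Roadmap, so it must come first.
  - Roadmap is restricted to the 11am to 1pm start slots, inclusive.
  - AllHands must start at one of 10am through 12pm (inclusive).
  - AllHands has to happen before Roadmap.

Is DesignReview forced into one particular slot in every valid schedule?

DesignReview can be 9am (e.g. Sync -> 8am, Roadmap -> 11am, DesignReview -> 9am, AllHands -> 10am, Postmortem -> 9am, Kickoff -> 8am) or 10am (e.g. AllHands in 10am, DesignReview in 10am, Sync in 8am, Roadmap in 11am, Postmortem in 9am, Kickoff in 8am).

No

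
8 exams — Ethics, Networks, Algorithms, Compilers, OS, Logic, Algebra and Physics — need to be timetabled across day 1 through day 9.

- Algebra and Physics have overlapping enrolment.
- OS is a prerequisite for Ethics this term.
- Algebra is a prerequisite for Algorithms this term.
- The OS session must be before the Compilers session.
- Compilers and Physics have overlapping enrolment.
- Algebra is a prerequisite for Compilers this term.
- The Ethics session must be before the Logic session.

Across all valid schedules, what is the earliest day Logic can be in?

Precedence pushes Logic to at least day 3.
Logic at day 3 is achievable: OS -> day 1, Logic -> day 3, Ethics -> day 2, Networks -> day 1, Algebra -> day 1, Compilers -> day 2, Physics -> day 3, Algorithms -> day 2.

day 3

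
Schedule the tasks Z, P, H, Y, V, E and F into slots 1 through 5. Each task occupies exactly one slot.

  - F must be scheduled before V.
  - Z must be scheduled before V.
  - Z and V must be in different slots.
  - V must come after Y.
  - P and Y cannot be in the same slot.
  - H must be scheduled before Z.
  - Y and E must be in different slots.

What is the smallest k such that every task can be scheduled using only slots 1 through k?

3

The precedence chain requires at least 3 distinct slots.
3 works (last occupied slot: 3): for example P -> 2; F -> 1; E -> 2; H -> 1; Z -> 2; V -> 3; Y -> 1.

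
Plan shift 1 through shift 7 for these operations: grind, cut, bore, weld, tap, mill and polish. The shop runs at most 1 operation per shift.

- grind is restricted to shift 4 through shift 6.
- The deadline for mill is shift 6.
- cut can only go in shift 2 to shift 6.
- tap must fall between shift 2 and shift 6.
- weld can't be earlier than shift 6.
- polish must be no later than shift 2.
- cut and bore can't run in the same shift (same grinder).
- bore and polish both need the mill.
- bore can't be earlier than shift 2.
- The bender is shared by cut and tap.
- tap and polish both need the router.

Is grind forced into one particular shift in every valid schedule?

grind can be shift 4 (e.g. cut -> shift 2, weld -> shift 6, grind -> shift 4, bore -> shift 7, mill -> shift 5, polish -> shift 1, tap -> shift 3) or shift 5 (e.g. bore -> shift 7, polish -> shift 1, mill -> shift 4, grind -> shift 5, tap -> shift 3, cut -> shift 2, weld -> shift 6).

No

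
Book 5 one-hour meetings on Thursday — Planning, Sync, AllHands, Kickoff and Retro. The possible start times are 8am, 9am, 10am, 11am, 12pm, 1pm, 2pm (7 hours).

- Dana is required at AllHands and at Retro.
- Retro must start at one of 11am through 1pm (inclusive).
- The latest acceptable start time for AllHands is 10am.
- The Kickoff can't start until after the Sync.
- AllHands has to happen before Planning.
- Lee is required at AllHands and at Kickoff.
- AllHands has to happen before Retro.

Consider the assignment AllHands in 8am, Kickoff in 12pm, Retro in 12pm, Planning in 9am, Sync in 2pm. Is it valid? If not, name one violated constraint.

No. The Kickoff can't start until after the Sync is not satisfied.

The Kickoff can't start until after the Sync — violated.
Dana is required at AllHands and at Retro — holds.
Retro must start at one of 11am through 1pm (inclusive) — holds.
Lee is required at AllHands and at Kickoff — holds.
The latest acceptable start time for AllHands is 10am — holds.
AllHands has to happen before Retro — holds.
AllHands has to happen before Planning — holds.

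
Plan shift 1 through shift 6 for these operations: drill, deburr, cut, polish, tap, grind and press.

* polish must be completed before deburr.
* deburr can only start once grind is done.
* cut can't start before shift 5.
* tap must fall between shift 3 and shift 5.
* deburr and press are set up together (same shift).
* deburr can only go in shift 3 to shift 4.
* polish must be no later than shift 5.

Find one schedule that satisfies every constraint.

drill=shift 1, grind=shift 1, polish=shift 1, press=shift 3, cut=shift 5, tap=shift 3, deburr=shift 3

Checking: polish(shift 1) before deburr(shift 3); grind(shift 1) before deburr(shift 3); deburr = press = shift 3; tap=shift 3 in [shift 3,shift 5]; cut=shift 5 in [shift 5,shift 6]; deburr=shift 3 in [shift 3,shift 4]; polish=shift 1 in [shift 1,shift 5].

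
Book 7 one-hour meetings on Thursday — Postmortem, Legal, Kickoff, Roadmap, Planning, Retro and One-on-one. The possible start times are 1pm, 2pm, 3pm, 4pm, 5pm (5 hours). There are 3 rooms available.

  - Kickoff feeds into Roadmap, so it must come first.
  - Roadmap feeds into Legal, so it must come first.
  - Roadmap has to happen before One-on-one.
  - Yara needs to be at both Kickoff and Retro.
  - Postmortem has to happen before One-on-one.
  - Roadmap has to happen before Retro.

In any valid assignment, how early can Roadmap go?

2pm

Precedence pushes Roadmap to at least 2pm; downstream work caps Roadmap at 4pm.
Roadmap at 2pm is achievable: Roadmap -> 2pm, Retro -> 3pm, Kickoff -> 1pm, One-on-one -> 3pm, Planning -> 1pm, Legal -> 3pm, Postmortem -> 1pm.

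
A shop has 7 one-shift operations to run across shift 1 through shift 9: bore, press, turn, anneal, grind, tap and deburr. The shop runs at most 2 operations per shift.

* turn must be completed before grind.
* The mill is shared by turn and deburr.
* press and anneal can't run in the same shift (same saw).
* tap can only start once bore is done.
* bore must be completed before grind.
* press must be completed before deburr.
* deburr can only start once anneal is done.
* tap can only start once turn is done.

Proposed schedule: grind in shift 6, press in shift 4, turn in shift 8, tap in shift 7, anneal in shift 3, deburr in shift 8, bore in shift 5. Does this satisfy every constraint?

Invalid. turn must be completed before grind.

deburr can only start once anneal is done — holds.
bore must be completed before grind — holds.
press and anneal can't run in the same shift (same saw) — holds.
The shop runs at most 2 operations per shift — holds.
press must be completed before deburr — holds.
tap can only start once turn is done — violated.
turn must be completed before grind — violated.
tap can only start once bore is done — holds.
The mill is shared by turn and deburr — violated.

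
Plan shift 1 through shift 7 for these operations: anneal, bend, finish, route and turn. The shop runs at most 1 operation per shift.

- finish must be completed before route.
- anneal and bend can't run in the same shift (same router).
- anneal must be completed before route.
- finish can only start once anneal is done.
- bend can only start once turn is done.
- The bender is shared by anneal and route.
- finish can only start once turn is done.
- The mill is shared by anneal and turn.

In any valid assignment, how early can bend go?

Precedence pushes bend to at least shift 2.
bend at shift 2 is achievable: finish=shift 4; route=shift 5; bend=shift 2; turn=shift 1; anneal=shift 3.

shift 2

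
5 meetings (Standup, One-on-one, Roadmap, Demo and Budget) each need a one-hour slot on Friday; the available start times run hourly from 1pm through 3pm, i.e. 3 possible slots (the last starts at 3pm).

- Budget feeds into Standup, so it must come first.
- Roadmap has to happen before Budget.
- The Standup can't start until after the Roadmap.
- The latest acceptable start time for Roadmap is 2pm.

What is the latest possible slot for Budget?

2pm

Precedence pushes Budget to at least 2pm; downstream work caps Budget at 2pm.
Budget at 2pm is achievable: Standup=3pm; Roadmap=1pm; Budget=2pm; One-on-one=1pm; Demo=1pm.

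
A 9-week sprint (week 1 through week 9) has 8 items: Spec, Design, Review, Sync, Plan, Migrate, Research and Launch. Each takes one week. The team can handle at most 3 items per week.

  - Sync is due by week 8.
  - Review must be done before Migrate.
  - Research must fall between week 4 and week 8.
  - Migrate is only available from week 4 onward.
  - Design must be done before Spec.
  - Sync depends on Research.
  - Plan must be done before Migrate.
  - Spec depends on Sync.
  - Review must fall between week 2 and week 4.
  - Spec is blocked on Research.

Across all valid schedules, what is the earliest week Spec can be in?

week 6

Precedence pushes Spec to at least week 6.
Spec at week 6 is achievable: Review in week 2, Migrate in week 4, Sync in week 5, Research in week 4, Design in week 1, Spec in week 6, Launch in week 1, Plan in week 1.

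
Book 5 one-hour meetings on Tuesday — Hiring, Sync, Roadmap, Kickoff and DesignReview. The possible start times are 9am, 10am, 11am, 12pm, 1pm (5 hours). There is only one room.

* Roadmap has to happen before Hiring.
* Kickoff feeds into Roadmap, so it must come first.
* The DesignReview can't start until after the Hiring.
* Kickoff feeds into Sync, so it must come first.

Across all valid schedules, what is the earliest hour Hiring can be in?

Precedence pushes Hiring to at least 11am; downstream work caps Hiring at 12pm.
Hiring at 11am is achievable: Sync=12pm, DesignReview=1pm, Hiring=11am, Kickoff=9am, Roadmap=10am.

11am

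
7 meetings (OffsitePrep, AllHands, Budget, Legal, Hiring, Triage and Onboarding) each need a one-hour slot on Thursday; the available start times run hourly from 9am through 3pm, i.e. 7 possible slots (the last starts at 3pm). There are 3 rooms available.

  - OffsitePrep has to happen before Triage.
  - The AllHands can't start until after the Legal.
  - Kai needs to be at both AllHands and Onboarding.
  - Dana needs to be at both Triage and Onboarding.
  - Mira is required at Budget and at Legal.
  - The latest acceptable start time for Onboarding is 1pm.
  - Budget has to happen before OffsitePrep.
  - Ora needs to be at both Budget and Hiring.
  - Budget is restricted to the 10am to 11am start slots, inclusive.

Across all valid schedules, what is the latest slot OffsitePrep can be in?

2pm

Precedence pushes OffsitePrep to at least 11am; downstream work caps OffsitePrep at 2pm.
OffsitePrep at 2pm is achievable: AllHands in 10am, Onboarding in 9am, OffsitePrep in 2pm, Legal in 9am, Triage in 3pm, Hiring in 9am, Budget in 10am.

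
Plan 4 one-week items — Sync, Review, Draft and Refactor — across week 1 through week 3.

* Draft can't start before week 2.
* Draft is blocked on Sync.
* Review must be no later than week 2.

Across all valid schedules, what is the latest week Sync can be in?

week 2

Downstream work caps Sync at week 2.
Sync at week 2 is achievable: Refactor -> week 1; Review -> week 1; Sync -> week 2; Draft -> week 3.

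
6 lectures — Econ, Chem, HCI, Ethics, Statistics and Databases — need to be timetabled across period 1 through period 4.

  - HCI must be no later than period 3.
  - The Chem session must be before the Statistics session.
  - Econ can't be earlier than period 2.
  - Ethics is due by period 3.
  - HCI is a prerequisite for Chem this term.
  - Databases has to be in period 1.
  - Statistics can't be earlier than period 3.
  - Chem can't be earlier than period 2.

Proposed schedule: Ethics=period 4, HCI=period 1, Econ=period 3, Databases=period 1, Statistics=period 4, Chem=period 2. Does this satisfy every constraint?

The Chem session must be before the Statistics session — holds.
Databases has to be in period 1 — holds.
Ethics is due by period 3 — violated.
Chem can't be earlier than period 2 — holds.
Econ can't be earlier than period 2 — holds.
Statistics can't be earlier than period 3 — holds.
HCI must be no later than period 3 — holds.
HCI is a prerequisite for Chem this term — holds.

Invalid. Ethics is due by period 3.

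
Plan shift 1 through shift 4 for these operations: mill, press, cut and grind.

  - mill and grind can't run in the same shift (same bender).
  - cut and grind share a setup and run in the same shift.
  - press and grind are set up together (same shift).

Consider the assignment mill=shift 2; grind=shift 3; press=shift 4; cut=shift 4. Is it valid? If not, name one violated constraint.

cut and grind share a setup and run in the same shift — violated.
mill and grind can't run in the same shift (same bender) — holds.
press and grind are set up together (same shift) — violated.

No — it violates: press and grind are set up together (same shift)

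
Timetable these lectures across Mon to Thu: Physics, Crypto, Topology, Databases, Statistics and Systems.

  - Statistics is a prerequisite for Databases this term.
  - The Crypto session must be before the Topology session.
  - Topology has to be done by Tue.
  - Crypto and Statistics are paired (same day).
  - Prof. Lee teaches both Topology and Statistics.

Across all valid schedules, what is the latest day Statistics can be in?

Statistics must be in the same day as Crypto, which can't be after Mon, so Statistics is at most Mon.
Statistics at Mon is achievable: Statistics=Mon; Topology=Tue; Systems=Mon; Physics=Mon; Crypto=Mon; Databases=Tue.

Mon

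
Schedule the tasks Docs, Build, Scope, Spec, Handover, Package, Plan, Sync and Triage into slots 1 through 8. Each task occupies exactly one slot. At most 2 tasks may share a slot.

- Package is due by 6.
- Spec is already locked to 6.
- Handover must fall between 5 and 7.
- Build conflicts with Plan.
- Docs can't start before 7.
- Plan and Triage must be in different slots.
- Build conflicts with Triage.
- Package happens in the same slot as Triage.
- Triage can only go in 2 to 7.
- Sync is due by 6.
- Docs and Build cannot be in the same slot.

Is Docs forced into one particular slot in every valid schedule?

No

Docs can be 7 (e.g. Triage=2; Handover=5; Plan=3; Scope=3; Docs=7; Spec=6; Package=2; Build=1; Sync=1) or 8 (e.g. Sync in 1; Triage in 2; Scope in 3; Build in 1; Plan in 3; Package in 2; Docs in 8; Spec in 6; Handover in 5).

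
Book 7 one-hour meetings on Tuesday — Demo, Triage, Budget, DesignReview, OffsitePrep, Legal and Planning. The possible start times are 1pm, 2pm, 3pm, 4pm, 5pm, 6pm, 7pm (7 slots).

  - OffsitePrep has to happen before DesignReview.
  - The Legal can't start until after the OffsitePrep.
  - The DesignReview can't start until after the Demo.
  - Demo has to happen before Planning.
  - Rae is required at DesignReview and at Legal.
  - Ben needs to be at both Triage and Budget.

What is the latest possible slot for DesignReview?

Precedence pushes DesignReview to at least 2pm.
DesignReview at 7pm is achievable: Planning=2pm; OffsitePrep=1pm; Demo=1pm; Budget=2pm; DesignReview=7pm; Legal=2pm; Triage=1pm.

7pm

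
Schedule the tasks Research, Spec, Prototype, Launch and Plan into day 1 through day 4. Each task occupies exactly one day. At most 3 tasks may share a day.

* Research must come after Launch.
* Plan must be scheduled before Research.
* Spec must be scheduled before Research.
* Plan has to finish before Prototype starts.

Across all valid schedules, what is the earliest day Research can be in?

Precedence pushes Research to at least day 2.
Research at day 2 is achievable: Spec in day 1, Launch in day 1, Research in day 2, Prototype in day 2, Plan in day 1.

day 2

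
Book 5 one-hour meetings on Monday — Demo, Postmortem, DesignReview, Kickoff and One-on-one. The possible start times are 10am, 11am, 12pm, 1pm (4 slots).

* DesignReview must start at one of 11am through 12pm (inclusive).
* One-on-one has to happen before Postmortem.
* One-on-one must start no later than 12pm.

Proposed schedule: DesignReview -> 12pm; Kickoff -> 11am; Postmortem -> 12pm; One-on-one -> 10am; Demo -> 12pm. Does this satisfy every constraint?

One-on-one must start no later than 12pm — holds.
One-on-one has to happen before Postmortem — holds.
DesignReview must start at one of 11am through 12pm (inclusive) — holds.

Yes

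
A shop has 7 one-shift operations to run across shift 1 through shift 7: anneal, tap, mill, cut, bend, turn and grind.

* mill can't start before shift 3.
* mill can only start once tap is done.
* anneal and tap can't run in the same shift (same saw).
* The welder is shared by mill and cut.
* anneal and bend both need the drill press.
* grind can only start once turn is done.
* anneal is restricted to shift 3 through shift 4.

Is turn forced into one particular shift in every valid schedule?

No

turn can be shift 1 (e.g. tap -> shift 1; turn -> shift 1; mill -> shift 3; anneal -> shift 3; grind -> shift 2; bend -> shift 1; cut -> shift 1) or shift 2 (e.g. bend -> shift 1, grind -> shift 3, mill -> shift 3, anneal -> shift 3, turn -> shift 2, tap -> shift 1, cut -> shift 1).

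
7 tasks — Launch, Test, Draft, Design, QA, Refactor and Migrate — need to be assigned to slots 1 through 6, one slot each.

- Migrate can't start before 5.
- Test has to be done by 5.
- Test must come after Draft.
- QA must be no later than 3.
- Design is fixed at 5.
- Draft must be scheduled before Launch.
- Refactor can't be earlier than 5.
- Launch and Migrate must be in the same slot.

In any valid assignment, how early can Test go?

2

Precedence pushes Test to at least 2; Test's own window allows nothing later than 5.
Test at 2 is achievable: QA=1, Launch=5, Design=5, Draft=1, Refactor=5, Migrate=5, Test=2.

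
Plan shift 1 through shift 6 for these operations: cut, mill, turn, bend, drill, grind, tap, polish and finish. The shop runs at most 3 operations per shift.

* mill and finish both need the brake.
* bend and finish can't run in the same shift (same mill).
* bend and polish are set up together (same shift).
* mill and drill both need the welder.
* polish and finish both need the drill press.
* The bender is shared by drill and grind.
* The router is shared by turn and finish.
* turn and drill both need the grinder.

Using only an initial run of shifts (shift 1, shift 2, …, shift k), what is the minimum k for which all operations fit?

With at most 3 per shift and 9 operations, at least 3 shifts are needed.
3 works (last occupied shift: shift 3): for example grind=shift 3, mill=shift 1, cut=shift 1, tap=shift 3, turn=shift 1, finish=shift 3, drill=shift 2, bend=shift 2, polish=shift 2.

3 shifts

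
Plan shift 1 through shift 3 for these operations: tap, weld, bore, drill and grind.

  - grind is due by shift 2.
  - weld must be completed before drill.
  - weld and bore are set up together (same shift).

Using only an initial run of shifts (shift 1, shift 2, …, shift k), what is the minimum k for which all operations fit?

2 shifts

The precedence chain requires at least 2 distinct shifts.
2 works (last occupied shift: shift 2): for example tap -> shift 1; grind -> shift 1; drill -> shift 2; weld -> shift 1; bore -> shift 1.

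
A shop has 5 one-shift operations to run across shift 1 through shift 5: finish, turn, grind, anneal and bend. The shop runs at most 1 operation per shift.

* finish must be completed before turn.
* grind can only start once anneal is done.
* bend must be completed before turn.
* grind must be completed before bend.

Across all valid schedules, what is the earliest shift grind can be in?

Precedence pushes grind to at least shift 2; downstream work caps grind at shift 3.
grind at shift 2 is achievable: finish in shift 4; anneal in shift 1; grind in shift 2; turn in shift 5; bend in shift 3.

shift 2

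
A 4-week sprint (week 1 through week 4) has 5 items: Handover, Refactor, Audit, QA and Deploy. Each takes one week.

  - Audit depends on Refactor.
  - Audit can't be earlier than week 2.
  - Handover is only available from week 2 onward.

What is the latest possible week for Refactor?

Downstream work caps Refactor at week 3.
Refactor at week 3 is achievable: Refactor in week 3, Deploy in week 1, Handover in week 2, QA in week 1, Audit in week 4.

week 3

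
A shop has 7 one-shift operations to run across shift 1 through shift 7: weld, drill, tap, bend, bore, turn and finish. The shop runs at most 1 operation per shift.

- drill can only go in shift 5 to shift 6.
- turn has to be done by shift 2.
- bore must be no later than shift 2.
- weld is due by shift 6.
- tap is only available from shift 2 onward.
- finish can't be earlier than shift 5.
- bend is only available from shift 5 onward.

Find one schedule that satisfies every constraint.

weld -> shift 3; bore -> shift 1; bend -> shift 6; finish -> shift 7; tap -> shift 4; turn -> shift 2; drill -> shift 5

Checking: bend=shift 6 in [shift 5,shift 7]; tap=shift 4 in [shift 2,shift 7]; finish=shift 7 in [shift 5,shift 7]; drill=shift 5 in [shift 5,shift 6]; turn=shift 2 in [shift 1,shift 2]; weld=shift 3 in [shift 1,shift 6]; bore=shift 1 in [shift 1,shift 2]; max 1 per shift (cap 1).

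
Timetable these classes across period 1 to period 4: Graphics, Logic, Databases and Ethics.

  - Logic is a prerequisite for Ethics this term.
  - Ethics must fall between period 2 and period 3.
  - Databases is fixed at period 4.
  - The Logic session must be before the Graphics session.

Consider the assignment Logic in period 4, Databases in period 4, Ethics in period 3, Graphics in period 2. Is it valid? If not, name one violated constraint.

No. The Logic session must be before the Graphics session is not satisfied.

Ethics must fall between period 2 and period 3 — holds.
Logic is a prerequisite for Ethics this term — violated.
Databases is fixed at period 4 — holds.
The Logic session must be before the Graphics session — violated.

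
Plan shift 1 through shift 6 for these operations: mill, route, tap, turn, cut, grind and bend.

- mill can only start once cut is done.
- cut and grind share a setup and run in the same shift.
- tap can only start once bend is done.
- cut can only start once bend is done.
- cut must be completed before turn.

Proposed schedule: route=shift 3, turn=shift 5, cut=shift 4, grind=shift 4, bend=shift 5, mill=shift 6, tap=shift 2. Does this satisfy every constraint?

mill can only start once cut is done — holds.
tap can only start once bend is done — violated.
cut and grind share a setup and run in the same shift — holds.
cut must be completed before turn — holds.
cut can only start once bend is done — violated.

Invalid. tap can only start once bend is done.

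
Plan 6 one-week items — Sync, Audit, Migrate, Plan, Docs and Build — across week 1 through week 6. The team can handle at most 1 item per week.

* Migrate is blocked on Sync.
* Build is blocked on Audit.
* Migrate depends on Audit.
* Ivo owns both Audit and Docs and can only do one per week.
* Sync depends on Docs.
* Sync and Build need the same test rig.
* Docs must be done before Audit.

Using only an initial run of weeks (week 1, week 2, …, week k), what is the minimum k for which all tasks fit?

The precedence chain requires at least 3 distinct weeks.
With at most 1 per week and 6 tasks, at least 6 weeks are needed.
6 works (last occupied week: week 6): for example Docs in week 1, Plan in week 6, Migrate in week 4, Sync in week 3, Build in week 5, Audit in week 2.

6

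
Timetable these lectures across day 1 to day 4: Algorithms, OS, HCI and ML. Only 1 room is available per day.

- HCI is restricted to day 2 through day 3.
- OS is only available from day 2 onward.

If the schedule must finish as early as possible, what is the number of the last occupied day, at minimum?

With at most 1 per day and 4 lectures, at least 4 days are needed.
OS can't be placed before day 2, so the schedule must run through at least day 2.
4 works (last occupied day: day 4): for example Algorithms=day 1, ML=day 4, OS=day 3, HCI=day 2.

day 4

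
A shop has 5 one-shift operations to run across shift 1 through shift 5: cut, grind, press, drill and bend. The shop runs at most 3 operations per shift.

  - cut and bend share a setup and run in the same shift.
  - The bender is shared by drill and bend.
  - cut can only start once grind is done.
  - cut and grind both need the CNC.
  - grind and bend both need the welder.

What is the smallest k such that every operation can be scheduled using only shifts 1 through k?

2

The precedence chain requires at least 2 distinct shifts.
With at most 3 per shift and 5 operations, at least 2 shifts are needed.
2 works (last occupied shift: shift 2): for example cut -> shift 2, grind -> shift 1, bend -> shift 2, drill -> shift 1, press -> shift 1.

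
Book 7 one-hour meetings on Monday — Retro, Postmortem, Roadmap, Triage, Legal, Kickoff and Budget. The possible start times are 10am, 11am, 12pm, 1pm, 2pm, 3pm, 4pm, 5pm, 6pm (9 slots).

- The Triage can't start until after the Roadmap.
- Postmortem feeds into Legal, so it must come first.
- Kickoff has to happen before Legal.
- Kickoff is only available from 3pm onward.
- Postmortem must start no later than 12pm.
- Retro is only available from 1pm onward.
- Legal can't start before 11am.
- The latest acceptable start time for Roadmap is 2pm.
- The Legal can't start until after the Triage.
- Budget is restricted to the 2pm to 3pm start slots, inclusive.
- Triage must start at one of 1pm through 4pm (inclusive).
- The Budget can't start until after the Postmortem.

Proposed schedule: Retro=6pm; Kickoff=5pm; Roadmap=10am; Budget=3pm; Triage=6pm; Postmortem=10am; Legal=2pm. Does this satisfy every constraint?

No. The Legal can't start until after the Triage is not satisfied.

Postmortem feeds into Legal, so it must come first — holds.
Retro is only available from 1pm onward — holds.
Postmortem must start no later than 12pm — holds.
The latest acceptable start time for Roadmap is 2pm — holds.
Budget is restricted to the 2pm to 3pm start slots, inclusive — holds.
Legal can't start before 11am — holds.
The Budget can't start until after the Postmortem — holds.
Triage must start at one of 1pm through 4pm (inclusive) — violated.
Kickoff has to happen before Legal — violated.
The Triage can't start until after the Roadmap — holds.
Kickoff is only available from 3pm onward — holds.
The Legal can't start until after the Triage — violated.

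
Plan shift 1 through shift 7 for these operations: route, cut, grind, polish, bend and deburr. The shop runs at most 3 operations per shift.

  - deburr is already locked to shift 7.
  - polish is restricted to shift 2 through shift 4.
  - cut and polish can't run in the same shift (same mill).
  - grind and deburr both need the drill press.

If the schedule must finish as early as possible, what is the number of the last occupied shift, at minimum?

7

With at most 3 per shift and 6 operations, at least 2 shifts are needed.
deburr can't be placed before shift 7, so the schedule must run through at least shift 7.
7 works (last occupied shift: shift 7): for example bend in shift 2; cut in shift 1; route in shift 1; polish in shift 2; grind in shift 1; deburr in shift 7.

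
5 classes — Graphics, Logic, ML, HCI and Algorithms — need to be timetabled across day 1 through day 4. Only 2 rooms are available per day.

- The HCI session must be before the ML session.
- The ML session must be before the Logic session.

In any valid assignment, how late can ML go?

Precedence pushes ML to at least day 2; downstream work caps ML at day 3.
ML at day 3 is achievable: HCI -> day 1; ML -> day 3; Logic -> day 4; Algorithms -> day 2; Graphics -> day 1.

day 3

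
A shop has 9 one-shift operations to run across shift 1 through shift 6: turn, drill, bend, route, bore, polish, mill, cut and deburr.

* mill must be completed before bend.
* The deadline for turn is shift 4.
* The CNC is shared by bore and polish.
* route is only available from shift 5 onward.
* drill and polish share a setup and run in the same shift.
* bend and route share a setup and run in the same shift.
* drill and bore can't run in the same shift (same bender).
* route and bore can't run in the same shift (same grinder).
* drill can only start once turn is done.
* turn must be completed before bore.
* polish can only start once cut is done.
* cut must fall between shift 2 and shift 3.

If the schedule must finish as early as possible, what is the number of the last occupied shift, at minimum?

The precedence chain requires at least 2 distinct shifts.
route can't be placed before shift 5, so the schedule must run through at least shift 5.
5 works (last occupied shift: shift 5): for example deburr in shift 1; turn in shift 1; mill in shift 1; bore in shift 2; route in shift 5; cut in shift 2; drill in shift 3; bend in shift 5; polish in shift 3.

shift 5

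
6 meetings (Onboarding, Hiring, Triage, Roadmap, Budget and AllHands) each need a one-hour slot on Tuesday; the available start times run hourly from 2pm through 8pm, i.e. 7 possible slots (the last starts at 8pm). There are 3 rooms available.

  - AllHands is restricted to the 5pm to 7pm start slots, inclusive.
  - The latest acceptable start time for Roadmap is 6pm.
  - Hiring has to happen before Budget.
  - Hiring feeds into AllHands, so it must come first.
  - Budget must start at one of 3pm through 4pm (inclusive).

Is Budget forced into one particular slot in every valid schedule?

No

Budget can be 3pm (e.g. Roadmap -> 2pm; Hiring -> 2pm; Onboarding -> 2pm; AllHands -> 5pm; Budget -> 3pm; Triage -> 3pm) or 4pm (e.g. Roadmap=2pm; Hiring=2pm; Triage=3pm; Budget=4pm; AllHands=5pm; Onboarding=2pm).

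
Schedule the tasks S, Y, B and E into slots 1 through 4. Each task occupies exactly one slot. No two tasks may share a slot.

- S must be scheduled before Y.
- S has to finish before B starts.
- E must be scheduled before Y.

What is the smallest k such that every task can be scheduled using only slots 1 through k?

The precedence chain requires at least 2 distinct slots.
With at most 1 per slot and 4 tasks, at least 4 slots are needed.
4 works (last occupied slot: 4): for example E in 2, B in 4, Y in 3, S in 1.

4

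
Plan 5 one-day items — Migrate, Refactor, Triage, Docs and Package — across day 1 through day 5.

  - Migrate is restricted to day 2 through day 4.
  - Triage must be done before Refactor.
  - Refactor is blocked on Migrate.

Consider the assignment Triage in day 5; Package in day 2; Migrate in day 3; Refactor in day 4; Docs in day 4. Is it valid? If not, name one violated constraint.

Refactor is blocked on Migrate — holds.
Migrate is restricted to day 2 through day 4 — holds.
Triage must be done before Refactor — violated.

Invalid. Triage must be done before Refactor.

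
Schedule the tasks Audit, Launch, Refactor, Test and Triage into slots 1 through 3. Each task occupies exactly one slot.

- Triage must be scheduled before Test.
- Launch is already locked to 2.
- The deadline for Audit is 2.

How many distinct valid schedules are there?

Splitting on Audit: it can be 1 (9), 2 (9). Listing each branch's schedules as (Launch, Refactor, Test, Triage):
Audit=1: (2,1,2,1) (2,1,3,1) (2,1,3,2) (2,2,2,1) (2,2,3,1) (2,2,3,2) (2,3,2,1) (2,3,3,1) (2,3,3,2) — 9.
Audit=2: (2,1,2,1) (2,1,3,1) (2,1,3,2) (2,2,2,1) (2,2,3,1) (2,2,3,2) (2,3,2,1) (2,3,3,1) (2,3,3,2) — 9.
Summing: 9 + 9 = 18.

18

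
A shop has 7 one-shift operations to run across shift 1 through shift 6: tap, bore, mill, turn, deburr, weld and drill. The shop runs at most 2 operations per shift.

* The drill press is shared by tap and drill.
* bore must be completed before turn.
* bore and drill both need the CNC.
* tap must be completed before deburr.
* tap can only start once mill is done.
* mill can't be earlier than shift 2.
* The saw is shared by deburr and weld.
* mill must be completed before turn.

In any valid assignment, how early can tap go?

shift 3

Precedence pushes tap to at least shift 3; downstream work caps tap at shift 5.
tap at shift 3 is achievable: bore -> shift 1, mill -> shift 2, deburr -> shift 4, tap -> shift 3, drill -> shift 2, weld -> shift 1, turn -> shift 3.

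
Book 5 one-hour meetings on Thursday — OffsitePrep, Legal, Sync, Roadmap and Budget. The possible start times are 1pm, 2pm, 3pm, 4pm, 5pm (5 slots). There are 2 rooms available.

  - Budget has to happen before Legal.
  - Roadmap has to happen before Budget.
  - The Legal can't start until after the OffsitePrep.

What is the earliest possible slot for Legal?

3pm

Precedence pushes Legal to at least 3pm.
Legal at 3pm is achievable: Sync -> 2pm, Legal -> 3pm, Roadmap -> 1pm, Budget -> 2pm, OffsitePrep -> 1pm.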